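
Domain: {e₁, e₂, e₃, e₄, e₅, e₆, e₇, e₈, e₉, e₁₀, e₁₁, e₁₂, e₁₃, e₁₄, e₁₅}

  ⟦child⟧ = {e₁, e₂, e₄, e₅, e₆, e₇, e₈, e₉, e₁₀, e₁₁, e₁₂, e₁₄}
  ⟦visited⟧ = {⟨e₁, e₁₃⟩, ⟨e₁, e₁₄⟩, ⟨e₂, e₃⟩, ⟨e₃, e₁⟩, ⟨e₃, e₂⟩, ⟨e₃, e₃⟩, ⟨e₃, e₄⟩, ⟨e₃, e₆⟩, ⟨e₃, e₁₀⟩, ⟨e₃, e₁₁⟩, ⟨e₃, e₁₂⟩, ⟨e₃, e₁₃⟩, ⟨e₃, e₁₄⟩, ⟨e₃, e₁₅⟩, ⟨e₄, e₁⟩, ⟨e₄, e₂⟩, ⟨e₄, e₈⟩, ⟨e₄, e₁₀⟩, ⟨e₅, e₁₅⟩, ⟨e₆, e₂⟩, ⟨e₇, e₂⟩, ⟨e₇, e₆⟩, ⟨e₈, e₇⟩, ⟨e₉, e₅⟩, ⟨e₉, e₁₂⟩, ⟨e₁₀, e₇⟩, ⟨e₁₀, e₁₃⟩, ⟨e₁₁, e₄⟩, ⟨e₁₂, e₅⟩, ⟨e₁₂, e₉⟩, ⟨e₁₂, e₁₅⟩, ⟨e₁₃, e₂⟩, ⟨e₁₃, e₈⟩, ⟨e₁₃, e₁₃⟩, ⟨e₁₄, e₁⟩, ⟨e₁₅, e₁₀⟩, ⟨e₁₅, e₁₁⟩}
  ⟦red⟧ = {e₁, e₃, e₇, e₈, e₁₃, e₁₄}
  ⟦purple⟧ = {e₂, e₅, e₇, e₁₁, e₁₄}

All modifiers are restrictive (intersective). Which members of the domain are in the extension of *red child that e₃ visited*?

⟦that e₃ visited⟧ = {x : ⟨e₃, x⟩ ∈ ⟦visited⟧} = {e₁, e₂, e₃, e₄, e₆, e₁₀, e₁₁, e₁₂, e₁₃, e₁₄, e₁₅}
⟦child⟧ = {e₁, e₂, e₄, e₅, e₆, e₇, e₈, e₉, e₁₀, e₁₁, e₁₂, e₁₄}
… ∩ ⟦that e₃ visited⟧ = {e₁, e₂, e₄, e₅, e₆, e₇, e₈, e₉, e₁₀, e₁₁, e₁₂, e₁₄} ∩ {e₁, e₂, e₃, e₄, e₆, e₁₀, e₁₁, e₁₂, e₁₃, e₁₄, e₁₅} = {e₁, e₂, e₄, e₆, e₁₀, e₁₁, e₁₂, e₁₄}
… ∩ ⟦red⟧ = {e₁, e₂, e₄, e₆, e₁₀, e₁₁, e₁₂, e₁₄} ∩ {e₁, e₃, e₇, e₈, e₁₃, e₁₄} = {e₁, e₁₄}
So ⟦red child that e₃ visited⟧ = {e₁, e₁₄}.

{e₁, e₁₄}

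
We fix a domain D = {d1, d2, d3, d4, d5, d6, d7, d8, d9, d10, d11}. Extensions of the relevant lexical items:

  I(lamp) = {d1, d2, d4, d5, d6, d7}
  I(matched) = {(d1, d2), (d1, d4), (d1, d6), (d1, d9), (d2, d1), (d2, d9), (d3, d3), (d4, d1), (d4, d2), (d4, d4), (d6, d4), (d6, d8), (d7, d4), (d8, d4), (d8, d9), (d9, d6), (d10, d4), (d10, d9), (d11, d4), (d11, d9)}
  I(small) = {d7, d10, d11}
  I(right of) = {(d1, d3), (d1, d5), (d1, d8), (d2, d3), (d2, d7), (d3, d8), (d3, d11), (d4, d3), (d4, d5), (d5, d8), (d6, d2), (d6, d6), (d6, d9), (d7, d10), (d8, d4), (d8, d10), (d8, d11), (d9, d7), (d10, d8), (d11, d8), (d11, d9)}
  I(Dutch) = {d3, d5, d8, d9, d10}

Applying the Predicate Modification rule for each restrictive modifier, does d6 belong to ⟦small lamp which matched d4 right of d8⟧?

no

⟦which matched d4⟧ = {x : ⟨x, d4⟩ ∈ ⟦matched⟧} = {d1, d4, d6, d7, d8, d10, d11}
⟦right of d8⟧ = {x : ⟨x, d8⟩ ∈ ⟦right of⟧} = {d1, d3, d5, d10, d11}
⟦lamp⟧ = {d1, d2, d4, d5, d6, d7}
… ∩ ⟦which matched d4⟧ = {d1, d2, d4, d5, d6, d7} ∩ {d1, d4, d6, d7, d8, d10, d11} = {d1, d4, d6, d7}
… ∩ ⟦right of d8⟧ = {d1, d4, d6, d7} ∩ {d1, d3, d5, d10, d11} = {d1}
… ∩ ⟦small⟧ = {d1} ∩ {d7, d10, d11} = ∅
⟦small lamp which matched d4 right of d8⟧ = ∅; d6 ∉ this set.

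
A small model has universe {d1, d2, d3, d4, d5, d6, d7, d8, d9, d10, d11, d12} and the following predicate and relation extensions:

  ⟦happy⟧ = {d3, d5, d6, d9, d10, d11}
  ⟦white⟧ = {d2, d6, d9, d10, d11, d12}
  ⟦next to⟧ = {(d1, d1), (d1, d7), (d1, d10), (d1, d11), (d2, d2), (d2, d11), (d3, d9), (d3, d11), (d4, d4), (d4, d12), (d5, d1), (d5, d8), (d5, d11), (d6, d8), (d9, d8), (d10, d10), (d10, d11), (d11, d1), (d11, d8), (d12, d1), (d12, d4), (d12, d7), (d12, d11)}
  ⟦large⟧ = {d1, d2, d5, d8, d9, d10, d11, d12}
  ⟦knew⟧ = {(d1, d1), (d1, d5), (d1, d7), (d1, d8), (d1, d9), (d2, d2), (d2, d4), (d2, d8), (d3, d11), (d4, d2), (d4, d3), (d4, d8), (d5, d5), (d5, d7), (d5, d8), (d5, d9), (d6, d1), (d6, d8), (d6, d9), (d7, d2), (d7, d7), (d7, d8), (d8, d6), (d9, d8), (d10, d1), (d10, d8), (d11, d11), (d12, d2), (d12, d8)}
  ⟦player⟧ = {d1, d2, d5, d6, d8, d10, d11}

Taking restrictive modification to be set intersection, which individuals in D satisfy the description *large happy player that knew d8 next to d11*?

⟦that knew d8⟧ = {x : ⟨x, d8⟩ ∈ ⟦knew⟧} = {d1, d2, d4, d5, d6, d7, d9, d10, d12}
⟦next to d11⟧ = {x : ⟨x, d11⟩ ∈ ⟦next to⟧} = {d1, d2, d3, d5, d10, d12}
⟦player⟧ = {d1, d2, d5, d6, d8, d10, d11}
… ∩ ⟦that knew d8⟧ = {d1, d2, d5, d6, d8, d10, d11} ∩ {d1, d2, d4, d5, d6, d7, d9, d10, d12} = {d1, d2, d5, d6, d10}
… ∩ ⟦next to d11⟧ = {d1, d2, d5, d6, d10} ∩ {d1, d2, d3, d5, d10, d12} = {d1, d2, d5, d10}
… ∩ ⟦large⟧ = {d1, d2, d5, d10} ∩ {d1, d2, d5, d8, d9, d10, d11, d12} = {d1, d2, d5, d10}
… ∩ ⟦happy⟧ = {d1, d2, d5, d10} ∩ {d3, d5, d6, d9, d10, d11} = {d5, d10}
So ⟦large happy player that knew d8 next to d11⟧ = {d5, d10}.

{d5, d10}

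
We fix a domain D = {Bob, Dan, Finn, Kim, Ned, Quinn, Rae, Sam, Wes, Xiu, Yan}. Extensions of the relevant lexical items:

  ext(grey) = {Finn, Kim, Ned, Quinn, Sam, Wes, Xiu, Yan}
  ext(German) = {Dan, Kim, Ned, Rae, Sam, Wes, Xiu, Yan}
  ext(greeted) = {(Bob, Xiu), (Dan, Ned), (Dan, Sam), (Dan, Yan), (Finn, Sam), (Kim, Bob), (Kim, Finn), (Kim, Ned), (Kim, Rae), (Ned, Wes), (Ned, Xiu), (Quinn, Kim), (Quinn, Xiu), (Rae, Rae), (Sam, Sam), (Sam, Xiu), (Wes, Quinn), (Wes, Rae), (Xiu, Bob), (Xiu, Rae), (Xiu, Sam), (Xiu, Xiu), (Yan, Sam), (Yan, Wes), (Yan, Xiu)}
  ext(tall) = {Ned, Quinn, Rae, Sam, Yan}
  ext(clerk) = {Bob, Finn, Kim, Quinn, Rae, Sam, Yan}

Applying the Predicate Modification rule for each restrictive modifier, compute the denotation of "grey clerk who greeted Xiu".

{Quinn, Sam, Yan}

⟦who greeted Xiu⟧ = {x : ⟨x, Xiu⟩ ∈ ⟦greeted⟧} = {Bob, Ned, Quinn, Sam, Xiu, Yan}
⟦clerk⟧ = {Bob, Finn, Kim, Quinn, Rae, Sam, Yan}
… ∩ ⟦who greeted Xiu⟧ = {Bob, Finn, Kim, Quinn, Rae, Sam, Yan} ∩ {Bob, Ned, Quinn, Sam, Xiu, Yan} = {Bob, Quinn, Sam, Yan}
… ∩ ⟦grey⟧ = {Bob, Quinn, Sam, Yan} ∩ {Finn, Kim, Ned, Quinn, Sam, Wes, Xiu, Yan} = {Quinn, Sam, Yan}
So ⟦grey clerk who greeted Xiu⟧ = {Quinn, Sam, Yan}.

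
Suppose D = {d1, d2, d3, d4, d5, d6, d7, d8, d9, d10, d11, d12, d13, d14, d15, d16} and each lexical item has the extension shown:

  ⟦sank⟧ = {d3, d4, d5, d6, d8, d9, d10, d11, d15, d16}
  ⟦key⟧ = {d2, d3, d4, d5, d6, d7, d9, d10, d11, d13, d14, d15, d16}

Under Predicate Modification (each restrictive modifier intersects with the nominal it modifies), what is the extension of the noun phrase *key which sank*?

⟦which sank⟧ = ⟦sank⟧ = {d3, d4, d5, d6, d8, d9, d10, d11, d15, d16}
⟦key⟧ = {d2, d3, d4, d5, d6, d7, d9, d10, d11, d13, d14, d15, d16}
… ∩ ⟦which sank⟧ = {d2, d3, d4, d5, d6, d7, d9, d10, d11, d13, d14, d15, d16} ∩ {d3, d4, d5, d6, d8, d9, d10, d11, d15, d16} = {d3, d4, d5, d6, d9, d10, d11, d15, d16}
So ⟦key which sank⟧ = {d3, d4, d5, d6, d9, d10, d11, d15, d16}.

{d3, d4, d5, d6, d9, d10, d11, d15, d16}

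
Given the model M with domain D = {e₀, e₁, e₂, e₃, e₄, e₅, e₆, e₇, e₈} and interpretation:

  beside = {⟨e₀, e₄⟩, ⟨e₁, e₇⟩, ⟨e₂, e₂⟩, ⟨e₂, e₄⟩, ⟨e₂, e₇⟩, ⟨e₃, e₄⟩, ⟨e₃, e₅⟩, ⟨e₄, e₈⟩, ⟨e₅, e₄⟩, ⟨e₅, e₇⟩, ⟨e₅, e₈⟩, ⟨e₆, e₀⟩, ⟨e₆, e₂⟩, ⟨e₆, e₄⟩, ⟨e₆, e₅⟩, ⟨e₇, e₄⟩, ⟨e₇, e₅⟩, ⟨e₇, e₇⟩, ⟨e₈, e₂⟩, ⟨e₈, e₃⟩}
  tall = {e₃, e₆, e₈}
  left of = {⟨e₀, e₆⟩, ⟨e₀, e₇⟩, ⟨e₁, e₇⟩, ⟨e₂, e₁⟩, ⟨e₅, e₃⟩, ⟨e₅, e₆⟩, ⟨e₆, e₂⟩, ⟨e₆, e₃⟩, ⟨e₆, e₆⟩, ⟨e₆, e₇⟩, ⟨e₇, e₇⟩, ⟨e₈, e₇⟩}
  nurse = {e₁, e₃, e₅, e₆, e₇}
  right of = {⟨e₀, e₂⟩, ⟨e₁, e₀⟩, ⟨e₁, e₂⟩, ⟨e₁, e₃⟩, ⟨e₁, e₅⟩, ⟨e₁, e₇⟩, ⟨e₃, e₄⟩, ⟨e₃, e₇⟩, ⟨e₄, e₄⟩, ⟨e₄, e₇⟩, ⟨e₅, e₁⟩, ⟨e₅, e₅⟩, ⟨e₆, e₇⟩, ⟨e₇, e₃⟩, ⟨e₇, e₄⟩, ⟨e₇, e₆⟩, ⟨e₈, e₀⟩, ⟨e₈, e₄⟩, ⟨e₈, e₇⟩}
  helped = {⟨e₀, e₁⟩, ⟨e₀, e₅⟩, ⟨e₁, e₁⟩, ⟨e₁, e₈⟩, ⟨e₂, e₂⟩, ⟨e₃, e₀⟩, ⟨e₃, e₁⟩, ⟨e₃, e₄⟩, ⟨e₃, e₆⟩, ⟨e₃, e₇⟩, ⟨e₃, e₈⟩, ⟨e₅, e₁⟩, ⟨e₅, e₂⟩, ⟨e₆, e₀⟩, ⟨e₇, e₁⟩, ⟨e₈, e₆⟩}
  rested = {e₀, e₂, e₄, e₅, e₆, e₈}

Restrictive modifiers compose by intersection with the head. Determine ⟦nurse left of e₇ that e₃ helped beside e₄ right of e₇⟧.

{e₆}

⟦left of e₇⟧ = {x : ⟨x, e₇⟩ ∈ ⟦left of⟧} = {e₀, e₁, e₆, e₇, e₈}
⟦that e₃ helped⟧ = {x : ⟨e₃, x⟩ ∈ ⟦helped⟧} = {e₀, e₁, e₄, e₆, e₇, e₈}
⟦beside e₄⟧ = {x : ⟨x, e₄⟩ ∈ ⟦beside⟧} = {e₀, e₂, e₃, e₅, e₆, e₇}
⟦right of e₇⟧ = {x : ⟨x, e₇⟩ ∈ ⟦right of⟧} = {e₁, e₃, e₄, e₆, e₈}
⟦nurse⟧ = {e₁, e₃, e₅, e₆, e₇}
… ∩ ⟦left of e₇⟧ = {e₁, e₃, e₅, e₆, e₇} ∩ {e₀, e₁, e₆, e₇, e₈} = {e₁, e₆, e₇}
… ∩ ⟦that e₃ helped⟧ = {e₁, e₆, e₇} ∩ {e₀, e₁, e₄, e₆, e₇, e₈} = {e₁, e₆, e₇}
… ∩ ⟦beside e₄⟧ = {e₁, e₆, e₇} ∩ {e₀, e₂, e₃, e₅, e₆, e₇} = {e₆, e₇}
… ∩ ⟦right of e₇⟧ = {e₆, e₇} ∩ {e₁, e₃, e₄, e₆, e₈} = {e₆}
So ⟦nurse left of e₇ that e₃ helped beside e₄ right of e₇⟧ = {e₆}.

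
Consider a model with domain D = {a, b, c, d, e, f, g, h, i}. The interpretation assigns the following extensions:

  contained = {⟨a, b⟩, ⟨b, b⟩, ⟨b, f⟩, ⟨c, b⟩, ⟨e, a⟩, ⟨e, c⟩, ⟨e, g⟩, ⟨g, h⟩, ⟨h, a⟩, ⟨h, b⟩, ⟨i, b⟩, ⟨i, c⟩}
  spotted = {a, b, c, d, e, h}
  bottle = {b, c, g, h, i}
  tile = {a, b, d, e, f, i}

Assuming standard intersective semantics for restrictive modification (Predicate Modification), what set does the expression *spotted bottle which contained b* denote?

{b, c, h}

⟦which contained b⟧ = {x : ⟨x, b⟩ ∈ ⟦contained⟧} = {a, b, c, h, i}
⟦bottle⟧ = {b, c, g, h, i}
… ∩ ⟦which contained b⟧ = {b, c, g, h, i} ∩ {a, b, c, h, i} = {b, c, h, i}
… ∩ ⟦spotted⟧ = {b, c, h, i} ∩ {a, b, c, d, e, h} = {b, c, h}
So ⟦spotted bottle which contained b⟧ = {b, c, h}.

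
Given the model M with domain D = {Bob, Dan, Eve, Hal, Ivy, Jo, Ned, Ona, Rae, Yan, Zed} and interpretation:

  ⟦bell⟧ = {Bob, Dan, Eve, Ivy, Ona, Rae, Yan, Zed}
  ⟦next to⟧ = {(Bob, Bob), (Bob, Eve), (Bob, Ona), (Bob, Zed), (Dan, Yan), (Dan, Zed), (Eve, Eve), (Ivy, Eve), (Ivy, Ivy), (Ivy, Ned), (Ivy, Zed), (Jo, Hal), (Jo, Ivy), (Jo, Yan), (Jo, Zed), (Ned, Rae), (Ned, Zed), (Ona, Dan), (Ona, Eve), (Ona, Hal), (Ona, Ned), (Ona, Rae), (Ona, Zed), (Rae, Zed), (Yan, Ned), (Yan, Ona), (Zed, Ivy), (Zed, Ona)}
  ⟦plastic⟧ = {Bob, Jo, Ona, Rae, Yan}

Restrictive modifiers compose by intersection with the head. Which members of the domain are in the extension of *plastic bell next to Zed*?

{Bob, Ona, Rae}

⟦next to Zed⟧ = {x : ⟨x, Zed⟩ ∈ ⟦next to⟧} = {Bob, Dan, Ivy, Jo, Ned, Ona, Rae}
⟦bell⟧ = {Bob, Dan, Eve, Ivy, Ona, Rae, Yan, Zed}
… ∩ ⟦next to Zed⟧ = {Bob, Dan, Eve, Ivy, Ona, Rae, Yan, Zed} ∩ {Bob, Dan, Ivy, Jo, Ned, Ona, Rae} = {Bob, Dan, Ivy, Ona, Rae}
… ∩ ⟦plastic⟧ = {Bob, Dan, Ivy, Ona, Rae} ∩ {Bob, Jo, Ona, Rae, Yan} = {Bob, Ona, Rae}
So ⟦plastic bell next to Zed⟧ = {Bob, Ona, Rae}.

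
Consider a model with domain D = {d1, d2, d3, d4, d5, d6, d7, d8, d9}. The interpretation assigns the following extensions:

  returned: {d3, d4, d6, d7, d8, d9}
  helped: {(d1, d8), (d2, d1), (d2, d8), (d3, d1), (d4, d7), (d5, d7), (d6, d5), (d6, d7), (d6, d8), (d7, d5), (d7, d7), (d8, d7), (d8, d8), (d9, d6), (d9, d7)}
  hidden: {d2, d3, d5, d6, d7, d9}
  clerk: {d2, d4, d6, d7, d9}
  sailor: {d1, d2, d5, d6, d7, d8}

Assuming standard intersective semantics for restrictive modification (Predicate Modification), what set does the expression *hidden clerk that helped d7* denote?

⟦that helped d7⟧ = {x : ⟨x, d7⟩ ∈ ⟦helped⟧} = {d4, d5, d6, d7, d8, d9}
⟦clerk⟧ = {d2, d4, d6, d7, d9}
… ∩ ⟦that helped d7⟧ = {d2, d4, d6, d7, d9} ∩ {d4, d5, d6, d7, d8, d9} = {d4, d6, d7, d9}
… ∩ ⟦hidden⟧ = {d4, d6, d7, d9} ∩ {d2, d3, d5, d6, d7, d9} = {d6, d7, d9}
So ⟦hidden clerk that helped d7⟧ = {d6, d7, d9}.

{d6, d7, d9}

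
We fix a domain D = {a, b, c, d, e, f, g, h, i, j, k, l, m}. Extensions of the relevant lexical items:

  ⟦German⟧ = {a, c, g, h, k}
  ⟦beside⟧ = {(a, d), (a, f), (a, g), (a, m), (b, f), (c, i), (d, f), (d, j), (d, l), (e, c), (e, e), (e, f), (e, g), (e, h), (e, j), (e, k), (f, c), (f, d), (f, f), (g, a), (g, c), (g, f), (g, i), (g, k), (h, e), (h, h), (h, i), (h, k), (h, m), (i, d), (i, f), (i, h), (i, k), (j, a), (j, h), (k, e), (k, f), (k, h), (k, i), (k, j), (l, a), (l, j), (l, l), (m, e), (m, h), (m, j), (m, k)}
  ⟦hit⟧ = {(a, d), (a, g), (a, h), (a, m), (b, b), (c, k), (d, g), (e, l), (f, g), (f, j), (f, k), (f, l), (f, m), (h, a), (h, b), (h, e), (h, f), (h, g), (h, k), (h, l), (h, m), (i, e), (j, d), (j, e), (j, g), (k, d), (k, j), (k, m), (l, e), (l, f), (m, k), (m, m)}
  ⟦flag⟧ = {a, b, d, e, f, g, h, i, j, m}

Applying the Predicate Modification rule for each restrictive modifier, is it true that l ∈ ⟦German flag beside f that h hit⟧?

no

⟦beside f⟧ = {x : ⟨x, f⟩ ∈ ⟦beside⟧} = {a, b, d, e, f, g, i, k}
⟦that h hit⟧ = {x : ⟨h, x⟩ ∈ ⟦hit⟧} = {a, b, e, f, g, k, l, m}
⟦flag⟧ = {a, b, d, e, f, g, h, i, j, m}
… ∩ ⟦beside f⟧ = {a, b, d, e, f, g, h, i, j, m} ∩ {a, b, d, e, f, g, i, k} = {a, b, d, e, f, g, i}
… ∩ ⟦that h hit⟧ = {a, b, d, e, f, g, i} ∩ {a, b, e, f, g, k, l, m} = {a, b, e, f, g}
… ∩ ⟦German⟧ = {a, b, e, f, g} ∩ {a, c, g, h, k} = {a, g}
⟦German flag beside f that h hit⟧ = {a, g}; l ∉ this set.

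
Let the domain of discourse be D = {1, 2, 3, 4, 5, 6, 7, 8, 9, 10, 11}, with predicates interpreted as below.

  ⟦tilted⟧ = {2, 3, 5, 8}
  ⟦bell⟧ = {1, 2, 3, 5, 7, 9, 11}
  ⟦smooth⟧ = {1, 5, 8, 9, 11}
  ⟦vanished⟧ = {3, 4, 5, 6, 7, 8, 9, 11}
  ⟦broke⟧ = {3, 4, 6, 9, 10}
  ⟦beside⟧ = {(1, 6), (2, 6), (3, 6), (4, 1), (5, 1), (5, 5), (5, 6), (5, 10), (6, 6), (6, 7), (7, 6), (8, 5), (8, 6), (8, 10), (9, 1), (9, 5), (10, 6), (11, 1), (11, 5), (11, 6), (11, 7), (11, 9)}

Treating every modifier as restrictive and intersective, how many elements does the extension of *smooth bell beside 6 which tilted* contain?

1

⟦beside 6⟧ = {x : ⟨x, 6⟩ ∈ ⟦beside⟧} = {1, 2, 3, 5, 6, 7, 8, 10, 11}
⟦which tilted⟧ = ⟦tilted⟧ = {2, 3, 5, 8}
⟦bell⟧ = {1, 2, 3, 5, 7, 9, 11}
… ∩ ⟦beside 6⟧ = {1, 2, 3, 5, 7, 9, 11} ∩ {1, 2, 3, 5, 6, 7, 8, 10, 11} = {1, 2, 3, 5, 7, 11}
… ∩ ⟦which tilted⟧ = {1, 2, 3, 5, 7, 11} ∩ {2, 3, 5, 8} = {2, 3, 5}
… ∩ ⟦smooth⟧ = {2, 3, 5} ∩ {1, 5, 8, 9, 11} = {5}
⟦smooth bell beside 6 which tilted⟧ = {5}, so the cardinality is 1.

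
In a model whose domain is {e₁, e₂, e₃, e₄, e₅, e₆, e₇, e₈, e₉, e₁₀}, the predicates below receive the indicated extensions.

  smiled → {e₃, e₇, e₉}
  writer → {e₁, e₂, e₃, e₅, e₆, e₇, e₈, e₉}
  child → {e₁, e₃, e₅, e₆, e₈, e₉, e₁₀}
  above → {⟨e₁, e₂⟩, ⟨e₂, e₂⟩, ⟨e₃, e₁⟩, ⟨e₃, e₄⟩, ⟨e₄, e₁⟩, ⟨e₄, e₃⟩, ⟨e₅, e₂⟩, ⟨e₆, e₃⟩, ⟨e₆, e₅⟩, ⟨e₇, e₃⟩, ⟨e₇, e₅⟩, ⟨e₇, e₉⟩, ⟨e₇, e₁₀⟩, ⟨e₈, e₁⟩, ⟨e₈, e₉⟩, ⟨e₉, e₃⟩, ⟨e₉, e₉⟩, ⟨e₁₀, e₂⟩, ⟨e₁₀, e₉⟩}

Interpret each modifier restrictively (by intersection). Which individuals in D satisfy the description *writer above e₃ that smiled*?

{e₇, e₉}

⟦above e₃⟧ = {x : ⟨x, e₃⟩ ∈ ⟦above⟧} = {e₄, e₆, e₇, e₉}
⟦that smiled⟧ = ⟦smiled⟧ = {e₃, e₇, e₉}
⟦writer⟧ = {e₁, e₂, e₃, e₅, e₆, e₇, e₈, e₉}
… ∩ ⟦above e₃⟧ = {e₁, e₂, e₃, e₅, e₆, e₇, e₈, e₉} ∩ {e₄, e₆, e₇, e₉} = {e₆, e₇, e₉}
… ∩ ⟦that smiled⟧ = {e₆, e₇, e₉} ∩ {e₃, e₇, e₉} = {e₇, e₉}
So ⟦writer above e₃ that smiled⟧ = {e₇, e₉}.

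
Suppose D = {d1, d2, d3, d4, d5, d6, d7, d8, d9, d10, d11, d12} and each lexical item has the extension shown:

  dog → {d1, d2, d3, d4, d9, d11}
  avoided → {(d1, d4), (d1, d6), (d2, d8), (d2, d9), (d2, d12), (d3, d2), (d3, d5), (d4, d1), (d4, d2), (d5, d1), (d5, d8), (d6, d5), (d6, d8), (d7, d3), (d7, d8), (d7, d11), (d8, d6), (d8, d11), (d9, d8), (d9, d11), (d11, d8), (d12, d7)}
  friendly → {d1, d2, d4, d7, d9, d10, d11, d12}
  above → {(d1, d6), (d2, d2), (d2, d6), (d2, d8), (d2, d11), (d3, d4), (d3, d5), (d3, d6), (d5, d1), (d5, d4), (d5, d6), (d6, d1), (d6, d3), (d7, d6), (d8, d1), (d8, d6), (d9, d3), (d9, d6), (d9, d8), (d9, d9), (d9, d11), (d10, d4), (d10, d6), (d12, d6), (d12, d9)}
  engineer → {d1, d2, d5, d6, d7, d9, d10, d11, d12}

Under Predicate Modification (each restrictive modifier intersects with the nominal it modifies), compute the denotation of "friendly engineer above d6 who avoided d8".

⟦above d6⟧ = {x : ⟨x, d6⟩ ∈ ⟦above⟧} = {d1, d2, d3, d5, d7, d8, d9, d10, d12}
⟦who avoided d8⟧ = {x : ⟨x, d8⟩ ∈ ⟦avoided⟧} = {d2, d5, d6, d7, d9, d11}
⟦engineer⟧ = {d1, d2, d5, d6, d7, d9, d10, d11, d12}
… ∩ ⟦above d6⟧ = {d1, d2, d5, d6, d7, d9, d10, d11, d12} ∩ {d1, d2, d3, d5, d7, d8, d9, d10, d12} = {d1, d2, d5, d7, d9, d10, d12}
… ∩ ⟦who avoided d8⟧ = {d1, d2, d5, d7, d9, d10, d12} ∩ {d2, d5, d6, d7, d9, d11} = {d2, d5, d7, d9}
… ∩ ⟦friendly⟧ = {d2, d5, d7, d9} ∩ {d1, d2, d4, d7, d9, d10, d11, d12} = {d2, d7, d9}
So ⟦friendly engineer above d6 who avoided d8⟧ = {d2, d7, d9}.

{d2, d7, d9}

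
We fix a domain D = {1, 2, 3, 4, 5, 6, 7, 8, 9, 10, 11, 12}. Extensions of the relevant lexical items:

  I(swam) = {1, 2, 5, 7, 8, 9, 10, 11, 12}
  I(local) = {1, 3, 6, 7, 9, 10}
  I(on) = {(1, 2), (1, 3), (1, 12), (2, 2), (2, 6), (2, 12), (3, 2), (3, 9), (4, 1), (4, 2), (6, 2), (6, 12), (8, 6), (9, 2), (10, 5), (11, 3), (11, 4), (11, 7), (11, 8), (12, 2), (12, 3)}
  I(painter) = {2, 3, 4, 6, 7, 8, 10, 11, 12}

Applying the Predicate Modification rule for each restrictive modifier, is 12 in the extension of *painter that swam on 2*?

⟦that swam⟧ = ⟦swam⟧ = {1, 2, 5, 7, 8, 9, 10, 11, 12}
⟦on 2⟧ = {x : ⟨x, 2⟩ ∈ ⟦on⟧} = {1, 2, 3, 4, 6, 9, 12}
⟦painter⟧ = {2, 3, 4, 6, 7, 8, 10, 11, 12}
… ∩ ⟦that swam⟧ = {2, 3, 4, 6, 7, 8, 10, 11, 12} ∩ {1, 2, 5, 7, 8, 9, 10, 11, 12} = {2, 7, 8, 10, 11, 12}
… ∩ ⟦on 2⟧ = {2, 7, 8, 10, 11, 12} ∩ {1, 2, 3, 4, 6, 9, 12} = {2, 12}
⟦painter that swam on 2⟧ = {2, 12}; 12 ∈ this set.

yes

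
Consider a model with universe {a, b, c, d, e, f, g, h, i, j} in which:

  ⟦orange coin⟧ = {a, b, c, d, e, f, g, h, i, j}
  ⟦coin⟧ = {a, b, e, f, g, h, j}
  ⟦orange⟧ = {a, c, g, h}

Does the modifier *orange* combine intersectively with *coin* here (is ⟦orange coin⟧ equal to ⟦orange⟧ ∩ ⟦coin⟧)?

no

⟦orange⟧ ∩ ⟦coin⟧ = {a, c, g, h} ∩ {a, b, e, f, g, h, j} = {a, g, h}
Observed ⟦orange coin⟧ = {a, b, c, d, e, f, g, h, i, j}.
These differ, so the modifier is not intersective in this model.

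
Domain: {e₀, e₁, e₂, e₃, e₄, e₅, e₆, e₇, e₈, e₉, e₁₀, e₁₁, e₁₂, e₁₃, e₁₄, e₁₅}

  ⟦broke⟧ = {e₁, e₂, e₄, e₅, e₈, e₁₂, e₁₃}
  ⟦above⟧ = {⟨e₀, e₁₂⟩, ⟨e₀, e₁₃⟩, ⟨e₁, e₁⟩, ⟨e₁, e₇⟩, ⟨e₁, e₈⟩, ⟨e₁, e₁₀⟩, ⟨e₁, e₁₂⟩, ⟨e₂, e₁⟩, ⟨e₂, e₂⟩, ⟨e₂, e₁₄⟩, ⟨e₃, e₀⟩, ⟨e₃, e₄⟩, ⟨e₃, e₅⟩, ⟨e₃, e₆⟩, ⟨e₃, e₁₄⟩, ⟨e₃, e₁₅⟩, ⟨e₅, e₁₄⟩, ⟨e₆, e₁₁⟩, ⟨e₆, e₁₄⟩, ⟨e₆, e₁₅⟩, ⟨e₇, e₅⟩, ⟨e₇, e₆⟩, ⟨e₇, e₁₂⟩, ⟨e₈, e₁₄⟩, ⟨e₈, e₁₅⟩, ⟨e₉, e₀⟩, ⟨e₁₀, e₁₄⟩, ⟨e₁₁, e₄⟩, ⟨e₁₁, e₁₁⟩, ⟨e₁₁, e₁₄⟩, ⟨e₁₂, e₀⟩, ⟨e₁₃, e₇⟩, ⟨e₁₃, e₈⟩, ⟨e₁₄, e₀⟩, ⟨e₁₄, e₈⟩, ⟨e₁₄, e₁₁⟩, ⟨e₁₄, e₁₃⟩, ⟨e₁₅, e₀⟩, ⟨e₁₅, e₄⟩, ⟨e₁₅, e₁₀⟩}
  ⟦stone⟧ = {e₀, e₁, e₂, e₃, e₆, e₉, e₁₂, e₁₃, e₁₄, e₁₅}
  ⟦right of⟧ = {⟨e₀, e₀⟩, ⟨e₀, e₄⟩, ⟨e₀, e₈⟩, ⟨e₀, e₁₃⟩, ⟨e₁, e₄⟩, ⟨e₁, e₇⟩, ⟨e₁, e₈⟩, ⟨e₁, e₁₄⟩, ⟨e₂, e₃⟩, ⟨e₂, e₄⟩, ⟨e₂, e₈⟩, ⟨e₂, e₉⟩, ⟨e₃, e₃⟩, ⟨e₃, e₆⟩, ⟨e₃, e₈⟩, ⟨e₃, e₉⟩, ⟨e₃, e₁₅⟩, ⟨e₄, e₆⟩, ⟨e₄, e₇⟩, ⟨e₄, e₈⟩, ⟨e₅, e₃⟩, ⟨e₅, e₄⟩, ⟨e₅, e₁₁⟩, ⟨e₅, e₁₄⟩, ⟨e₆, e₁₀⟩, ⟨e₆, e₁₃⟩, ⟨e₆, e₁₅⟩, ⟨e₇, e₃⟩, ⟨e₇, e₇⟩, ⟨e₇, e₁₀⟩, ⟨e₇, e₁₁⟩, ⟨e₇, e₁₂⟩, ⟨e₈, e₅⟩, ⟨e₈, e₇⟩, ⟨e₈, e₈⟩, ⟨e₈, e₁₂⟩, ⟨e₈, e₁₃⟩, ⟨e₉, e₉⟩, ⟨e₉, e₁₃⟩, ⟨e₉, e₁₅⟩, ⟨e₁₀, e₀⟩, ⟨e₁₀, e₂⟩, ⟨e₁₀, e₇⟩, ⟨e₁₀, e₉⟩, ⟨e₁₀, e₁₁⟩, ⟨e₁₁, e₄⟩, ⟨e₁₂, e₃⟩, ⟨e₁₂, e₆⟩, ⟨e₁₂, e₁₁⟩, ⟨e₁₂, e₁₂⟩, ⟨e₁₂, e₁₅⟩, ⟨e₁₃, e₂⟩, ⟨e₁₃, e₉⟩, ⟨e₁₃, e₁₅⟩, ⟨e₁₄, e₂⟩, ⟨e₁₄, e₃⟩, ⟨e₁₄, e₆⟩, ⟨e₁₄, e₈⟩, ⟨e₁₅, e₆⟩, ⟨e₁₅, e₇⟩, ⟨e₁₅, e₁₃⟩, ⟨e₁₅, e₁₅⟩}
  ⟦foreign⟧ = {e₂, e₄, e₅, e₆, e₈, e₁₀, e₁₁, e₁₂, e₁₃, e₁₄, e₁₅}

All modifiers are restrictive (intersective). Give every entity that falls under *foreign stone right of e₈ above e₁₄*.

⟦right of e₈⟧ = {x : ⟨x, e₈⟩ ∈ ⟦right of⟧} = {e₀, e₁, e₂, e₃, e₄, e₈, e₁₄}
⟦above e₁₄⟧ = {x : ⟨x, e₁₄⟩ ∈ ⟦above⟧} = {e₂, e₃, e₅, e₆, e₈, e₁₀, e₁₁}
⟦stone⟧ = {e₀, e₁, e₂, e₃, e₆, e₉, e₁₂, e₁₃, e₁₄, e₁₅}
… ∩ ⟦right of e₈⟧ = {e₀, e₁, e₂, e₃, e₆, e₉, e₁₂, e₁₃, e₁₄, e₁₅} ∩ {e₀, e₁, e₂, e₃, e₄, e₈, e₁₄} = {e₀, e₁, e₂, e₃, e₁₄}
… ∩ ⟦above e₁₄⟧ = {e₀, e₁, e₂, e₃, e₁₄} ∩ {e₂, e₃, e₅, e₆, e₈, e₁₀, e₁₁} = {e₂, e₃}
… ∩ ⟦foreign⟧ = {e₂, e₃} ∩ {e₂, e₄, e₅, e₆, e₈, e₁₀, e₁₁, e₁₂, e₁₃, e₁₄, e₁₅} = {e₂}
So ⟦foreign stone right of e₈ above e₁₄⟧ = {e₂}.

{e₂}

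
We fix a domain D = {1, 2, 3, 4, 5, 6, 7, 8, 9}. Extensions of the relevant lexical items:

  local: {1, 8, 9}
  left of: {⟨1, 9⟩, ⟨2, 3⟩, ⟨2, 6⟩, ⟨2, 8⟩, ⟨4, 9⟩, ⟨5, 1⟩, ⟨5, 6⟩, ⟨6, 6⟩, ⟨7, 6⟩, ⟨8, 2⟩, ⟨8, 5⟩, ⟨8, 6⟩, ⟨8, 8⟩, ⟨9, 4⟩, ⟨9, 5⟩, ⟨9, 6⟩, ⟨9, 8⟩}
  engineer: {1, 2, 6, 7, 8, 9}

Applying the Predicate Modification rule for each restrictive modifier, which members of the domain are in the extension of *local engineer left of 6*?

{8, 9}

⟦left of 6⟧ = {x : ⟨x, 6⟩ ∈ ⟦left of⟧} = {2, 5, 6, 7, 8, 9}
⟦engineer⟧ = {1, 2, 6, 7, 8, 9}
… ∩ ⟦left of 6⟧ = {1, 2, 6, 7, 8, 9} ∩ {2, 5, 6, 7, 8, 9} = {2, 6, 7, 8, 9}
… ∩ ⟦local⟧ = {2, 6, 7, 8, 9} ∩ {1, 8, 9} = {8, 9}
So ⟦local engineer left of 6⟧ = {8, 9}.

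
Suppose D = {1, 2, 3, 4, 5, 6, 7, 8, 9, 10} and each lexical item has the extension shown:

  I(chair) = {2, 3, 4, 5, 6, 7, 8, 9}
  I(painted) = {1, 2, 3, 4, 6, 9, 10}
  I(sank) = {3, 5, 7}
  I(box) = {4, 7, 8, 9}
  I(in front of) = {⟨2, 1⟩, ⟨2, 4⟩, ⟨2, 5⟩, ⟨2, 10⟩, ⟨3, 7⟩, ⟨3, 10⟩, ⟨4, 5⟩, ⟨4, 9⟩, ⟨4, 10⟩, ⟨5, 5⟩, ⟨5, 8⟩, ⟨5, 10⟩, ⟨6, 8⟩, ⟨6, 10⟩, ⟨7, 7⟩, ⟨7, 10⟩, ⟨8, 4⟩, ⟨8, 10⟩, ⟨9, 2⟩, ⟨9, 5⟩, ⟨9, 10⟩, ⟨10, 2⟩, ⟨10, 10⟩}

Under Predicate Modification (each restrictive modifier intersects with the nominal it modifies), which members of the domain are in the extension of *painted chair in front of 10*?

{2, 3, 4, 6, 9}

⟦in front of 10⟧ = {x : ⟨x, 10⟩ ∈ ⟦in front of⟧} = {2, 3, 4, 5, 6, 7, 8, 9, 10}
⟦chair⟧ = {2, 3, 4, 5, 6, 7, 8, 9}
… ∩ ⟦in front of 10⟧ = {2, 3, 4, 5, 6, 7, 8, 9} ∩ {2, 3, 4, 5, 6, 7, 8, 9, 10} = {2, 3, 4, 5, 6, 7, 8, 9}
… ∩ ⟦painted⟧ = {2, 3, 4, 5, 6, 7, 8, 9} ∩ {1, 2, 3, 4, 6, 9, 10} = {2, 3, 4, 6, 9}
So ⟦painted chair in front of 10⟧ = {2, 3, 4, 6, 9}.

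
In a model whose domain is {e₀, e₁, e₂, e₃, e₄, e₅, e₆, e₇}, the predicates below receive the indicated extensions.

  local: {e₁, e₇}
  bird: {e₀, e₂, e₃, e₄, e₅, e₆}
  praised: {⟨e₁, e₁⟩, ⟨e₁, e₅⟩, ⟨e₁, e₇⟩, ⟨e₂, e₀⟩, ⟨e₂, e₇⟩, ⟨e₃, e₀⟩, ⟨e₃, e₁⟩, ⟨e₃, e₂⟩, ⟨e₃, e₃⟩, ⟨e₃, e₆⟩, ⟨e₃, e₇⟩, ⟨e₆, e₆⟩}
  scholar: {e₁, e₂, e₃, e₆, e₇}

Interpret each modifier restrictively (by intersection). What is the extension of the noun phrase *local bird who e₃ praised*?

{}

⟦who e₃ praised⟧ = {x : ⟨e₃, x⟩ ∈ ⟦praised⟧} = {e₀, e₁, e₂, e₃, e₆, e₇}
⟦bird⟧ = {e₀, e₂, e₃, e₄, e₅, e₆}
… ∩ ⟦who e₃ praised⟧ = {e₀, e₂, e₃, e₄, e₅, e₆} ∩ {e₀, e₁, e₂, e₃, e₆, e₇} = {e₀, e₂, e₃, e₆}
… ∩ ⟦local⟧ = {e₀, e₂, e₃, e₆} ∩ {e₁, e₇} = ∅
So ⟦local bird who e₃ praised⟧ = {}.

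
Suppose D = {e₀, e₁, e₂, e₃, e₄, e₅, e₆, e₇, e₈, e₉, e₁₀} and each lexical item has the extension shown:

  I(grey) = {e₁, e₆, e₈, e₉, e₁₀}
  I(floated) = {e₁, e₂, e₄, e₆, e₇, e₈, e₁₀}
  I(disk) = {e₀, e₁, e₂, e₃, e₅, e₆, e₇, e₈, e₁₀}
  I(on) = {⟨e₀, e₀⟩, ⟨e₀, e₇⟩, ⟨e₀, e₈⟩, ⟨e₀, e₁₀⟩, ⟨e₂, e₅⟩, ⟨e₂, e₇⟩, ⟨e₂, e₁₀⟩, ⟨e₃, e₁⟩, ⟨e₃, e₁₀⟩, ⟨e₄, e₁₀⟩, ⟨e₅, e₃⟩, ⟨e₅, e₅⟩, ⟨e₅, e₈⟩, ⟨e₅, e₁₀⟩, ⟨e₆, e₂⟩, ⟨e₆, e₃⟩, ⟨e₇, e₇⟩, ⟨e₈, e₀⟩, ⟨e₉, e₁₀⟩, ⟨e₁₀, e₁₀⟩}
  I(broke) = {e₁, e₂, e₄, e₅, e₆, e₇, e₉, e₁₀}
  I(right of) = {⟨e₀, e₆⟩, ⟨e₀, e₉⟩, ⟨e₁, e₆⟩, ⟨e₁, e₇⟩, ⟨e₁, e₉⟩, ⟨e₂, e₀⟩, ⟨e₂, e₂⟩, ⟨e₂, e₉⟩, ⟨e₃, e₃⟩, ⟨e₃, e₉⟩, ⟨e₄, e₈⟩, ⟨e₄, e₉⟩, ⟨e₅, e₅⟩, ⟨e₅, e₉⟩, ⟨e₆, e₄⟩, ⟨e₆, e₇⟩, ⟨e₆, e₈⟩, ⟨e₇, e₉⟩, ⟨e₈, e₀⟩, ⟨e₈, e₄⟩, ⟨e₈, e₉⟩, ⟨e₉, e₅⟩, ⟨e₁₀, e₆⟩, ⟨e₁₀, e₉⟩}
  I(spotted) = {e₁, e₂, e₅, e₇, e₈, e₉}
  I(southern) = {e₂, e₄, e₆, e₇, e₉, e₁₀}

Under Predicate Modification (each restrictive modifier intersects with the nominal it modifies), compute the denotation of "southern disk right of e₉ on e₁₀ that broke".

⟦right of e₉⟧ = {x : ⟨x, e₉⟩ ∈ ⟦right of⟧} = {e₀, e₁, e₂, e₃, e₄, e₅, e₇, e₈, e₁₀}
⟦on e₁₀⟧ = {x : ⟨x, e₁₀⟩ ∈ ⟦on⟧} = {e₀, e₂, e₃, e₄, e₅, e₉, e₁₀}
⟦that broke⟧ = ⟦broke⟧ = {e₁, e₂, e₄, e₅, e₆, e₇, e₉, e₁₀}
⟦disk⟧ = {e₀, e₁, e₂, e₃, e₅, e₆, e₇, e₈, e₁₀}
… ∩ ⟦right of e₉⟧ = {e₀, e₁, e₂, e₃, e₅, e₆, e₇, e₈, e₁₀} ∩ {e₀, e₁, e₂, e₃, e₄, e₅, e₇, e₈, e₁₀} = {e₀, e₁, e₂, e₃, e₅, e₇, e₈, e₁₀}
… ∩ ⟦on e₁₀⟧ = {e₀, e₁, e₂, e₃, e₅, e₇, e₈, e₁₀} ∩ {e₀, e₂, e₃, e₄, e₅, e₉, e₁₀} = {e₀, e₂, e₃, e₅, e₁₀}
… ∩ ⟦that broke⟧ = {e₀, e₂, e₃, e₅, e₁₀} ∩ {e₁, e₂, e₄, e₅, e₆, e₇, e₉, e₁₀} = {e₂, e₅, e₁₀}
… ∩ ⟦southern⟧ = {e₂, e₅, e₁₀} ∩ {e₂, e₄, e₆, e₇, e₉, e₁₀} = {e₂, e₁₀}
So ⟦southern disk right of e₉ on e₁₀ that broke⟧ = {e₂, e₁₀}.

{e₂, e₁₀}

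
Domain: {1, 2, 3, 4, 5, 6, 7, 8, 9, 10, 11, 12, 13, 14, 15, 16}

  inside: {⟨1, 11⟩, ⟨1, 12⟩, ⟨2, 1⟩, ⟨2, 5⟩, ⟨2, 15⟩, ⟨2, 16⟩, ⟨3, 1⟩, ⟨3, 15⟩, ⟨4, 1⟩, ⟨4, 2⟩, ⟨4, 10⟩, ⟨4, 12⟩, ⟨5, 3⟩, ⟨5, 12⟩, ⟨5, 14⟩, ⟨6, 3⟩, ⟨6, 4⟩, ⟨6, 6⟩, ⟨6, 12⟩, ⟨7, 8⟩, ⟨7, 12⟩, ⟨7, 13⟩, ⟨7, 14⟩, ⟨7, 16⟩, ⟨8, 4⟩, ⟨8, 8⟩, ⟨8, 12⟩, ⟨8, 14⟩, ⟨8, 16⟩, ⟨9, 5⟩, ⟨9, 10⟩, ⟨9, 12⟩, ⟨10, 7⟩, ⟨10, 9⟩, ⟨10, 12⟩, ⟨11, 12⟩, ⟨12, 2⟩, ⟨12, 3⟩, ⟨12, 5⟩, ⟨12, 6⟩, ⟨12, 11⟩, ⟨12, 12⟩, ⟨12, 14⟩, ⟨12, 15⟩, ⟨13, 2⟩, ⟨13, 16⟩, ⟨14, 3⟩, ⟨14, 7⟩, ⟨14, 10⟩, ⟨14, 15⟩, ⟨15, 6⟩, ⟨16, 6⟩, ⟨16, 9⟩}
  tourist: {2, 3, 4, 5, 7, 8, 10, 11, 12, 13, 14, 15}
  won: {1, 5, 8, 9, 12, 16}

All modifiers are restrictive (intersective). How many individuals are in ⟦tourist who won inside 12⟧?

⟦who won⟧ = ⟦won⟧ = {1, 5, 8, 9, 12, 16}
⟦inside 12⟧ = {x : ⟨x, 12⟩ ∈ ⟦inside⟧} = {1, 4, 5, 6, 7, 8, 9, 10, 11, 12}
⟦tourist⟧ = {2, 3, 4, 5, 7, 8, 10, 11, 12, 13, 14, 15}
… ∩ ⟦who won⟧ = {2, 3, 4, 5, 7, 8, 10, 11, 12, 13, 14, 15} ∩ {1, 5, 8, 9, 12, 16} = {5, 8, 12}
… ∩ ⟦inside 12⟧ = {5, 8, 12} ∩ {1, 4, 5, 6, 7, 8, 9, 10, 11, 12} = {5, 8, 12}
⟦tourist who won inside 12⟧ = {5, 8, 12}, so the cardinality is 3.

3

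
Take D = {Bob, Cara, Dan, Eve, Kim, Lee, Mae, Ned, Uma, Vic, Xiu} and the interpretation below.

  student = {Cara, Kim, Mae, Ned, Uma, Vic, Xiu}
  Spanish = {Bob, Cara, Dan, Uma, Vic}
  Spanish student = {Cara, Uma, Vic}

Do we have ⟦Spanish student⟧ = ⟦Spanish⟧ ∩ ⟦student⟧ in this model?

yes

⟦Spanish⟧ ∩ ⟦student⟧ = {Bob, Cara, Dan, Uma, Vic} ∩ {Cara, Kim, Mae, Ned, Uma, Vic, Xiu} = {Cara, Uma, Vic}
Observed ⟦Spanish student⟧ = {Cara, Uma, Vic}.
These coincide, so the modifier is intersective here.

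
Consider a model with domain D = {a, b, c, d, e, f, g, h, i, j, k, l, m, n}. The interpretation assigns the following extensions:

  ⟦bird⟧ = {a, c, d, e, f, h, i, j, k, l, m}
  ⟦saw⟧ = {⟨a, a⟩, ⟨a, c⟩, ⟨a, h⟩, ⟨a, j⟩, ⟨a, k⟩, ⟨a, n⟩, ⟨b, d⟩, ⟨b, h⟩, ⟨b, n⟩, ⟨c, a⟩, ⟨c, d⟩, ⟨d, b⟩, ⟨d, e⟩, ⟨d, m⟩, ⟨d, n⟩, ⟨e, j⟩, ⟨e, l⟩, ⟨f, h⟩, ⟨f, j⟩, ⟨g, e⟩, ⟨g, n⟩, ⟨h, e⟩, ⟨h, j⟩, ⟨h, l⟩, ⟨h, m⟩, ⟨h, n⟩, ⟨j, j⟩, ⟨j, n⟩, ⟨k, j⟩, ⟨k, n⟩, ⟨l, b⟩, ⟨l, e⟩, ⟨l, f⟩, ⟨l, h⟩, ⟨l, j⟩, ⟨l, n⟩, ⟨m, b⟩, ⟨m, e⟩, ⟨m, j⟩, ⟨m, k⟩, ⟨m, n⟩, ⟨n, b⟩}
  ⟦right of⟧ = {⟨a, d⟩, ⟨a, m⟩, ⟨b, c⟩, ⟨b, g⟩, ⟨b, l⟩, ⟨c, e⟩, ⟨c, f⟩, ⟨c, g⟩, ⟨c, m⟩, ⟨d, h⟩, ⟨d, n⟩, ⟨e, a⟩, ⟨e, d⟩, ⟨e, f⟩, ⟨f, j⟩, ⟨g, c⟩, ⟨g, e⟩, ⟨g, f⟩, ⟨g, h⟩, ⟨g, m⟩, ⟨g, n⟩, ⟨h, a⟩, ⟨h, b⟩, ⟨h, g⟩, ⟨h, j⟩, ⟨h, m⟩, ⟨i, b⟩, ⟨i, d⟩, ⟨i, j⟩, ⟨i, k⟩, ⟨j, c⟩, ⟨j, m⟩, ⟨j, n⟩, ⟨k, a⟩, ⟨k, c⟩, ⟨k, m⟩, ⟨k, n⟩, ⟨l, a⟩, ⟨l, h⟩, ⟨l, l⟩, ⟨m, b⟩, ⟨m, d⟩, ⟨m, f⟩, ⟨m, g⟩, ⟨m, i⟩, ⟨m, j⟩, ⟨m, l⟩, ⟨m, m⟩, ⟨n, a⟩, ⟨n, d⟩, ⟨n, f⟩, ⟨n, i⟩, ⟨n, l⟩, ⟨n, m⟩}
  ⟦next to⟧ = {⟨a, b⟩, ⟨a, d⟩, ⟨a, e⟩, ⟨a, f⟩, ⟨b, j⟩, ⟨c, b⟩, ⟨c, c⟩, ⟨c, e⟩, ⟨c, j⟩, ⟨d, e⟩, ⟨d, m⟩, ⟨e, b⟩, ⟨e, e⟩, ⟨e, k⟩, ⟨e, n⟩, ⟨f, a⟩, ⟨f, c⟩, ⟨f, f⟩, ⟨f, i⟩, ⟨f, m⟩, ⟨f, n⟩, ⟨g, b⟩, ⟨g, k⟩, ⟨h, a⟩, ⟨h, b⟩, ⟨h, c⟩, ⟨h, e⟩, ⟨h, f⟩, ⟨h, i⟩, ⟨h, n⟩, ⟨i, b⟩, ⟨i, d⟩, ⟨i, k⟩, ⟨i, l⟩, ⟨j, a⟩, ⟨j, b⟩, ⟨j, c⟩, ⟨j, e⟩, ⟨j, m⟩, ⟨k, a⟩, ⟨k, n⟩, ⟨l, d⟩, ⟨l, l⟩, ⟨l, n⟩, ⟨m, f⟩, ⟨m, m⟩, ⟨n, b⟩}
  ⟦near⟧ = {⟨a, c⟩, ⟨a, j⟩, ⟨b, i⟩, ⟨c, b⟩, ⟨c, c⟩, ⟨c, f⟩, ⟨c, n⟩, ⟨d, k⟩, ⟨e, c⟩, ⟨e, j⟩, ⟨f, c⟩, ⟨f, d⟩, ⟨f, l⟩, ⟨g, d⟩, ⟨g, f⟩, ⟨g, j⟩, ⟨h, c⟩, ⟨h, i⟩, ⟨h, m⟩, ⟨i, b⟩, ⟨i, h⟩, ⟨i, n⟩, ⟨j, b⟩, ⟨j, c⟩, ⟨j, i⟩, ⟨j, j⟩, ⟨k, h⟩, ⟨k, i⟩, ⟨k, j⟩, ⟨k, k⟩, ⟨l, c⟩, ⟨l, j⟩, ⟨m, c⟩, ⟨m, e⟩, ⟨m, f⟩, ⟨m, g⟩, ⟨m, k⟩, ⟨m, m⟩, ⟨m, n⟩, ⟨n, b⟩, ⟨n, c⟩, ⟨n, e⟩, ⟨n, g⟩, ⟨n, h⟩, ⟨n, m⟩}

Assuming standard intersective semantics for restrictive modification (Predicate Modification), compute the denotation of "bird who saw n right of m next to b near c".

⟦who saw n⟧ = {x : ⟨x, n⟩ ∈ ⟦saw⟧} = {a, b, d, g, h, j, k, l, m}
⟦right of m⟧ = {x : ⟨x, m⟩ ∈ ⟦right of⟧} = {a, c, g, h, j, k, m, n}
⟦next to b⟧ = {x : ⟨x, b⟩ ∈ ⟦next to⟧} = {a, c, e, g, h, i, j, n}
⟦near c⟧ = {x : ⟨x, c⟩ ∈ ⟦near⟧} = {a, c, e, f, h, j, l, m, n}
⟦bird⟧ = {a, c, d, e, f, h, i, j, k, l, m}
… ∩ ⟦who saw n⟧ = {a, c, d, e, f, h, i, j, k, l, m} ∩ {a, b, d, g, h, j, k, l, m} = {a, d, h, j, k, l, m}
… ∩ ⟦right of m⟧ = {a, d, h, j, k, l, m} ∩ {a, c, g, h, j, k, m, n} = {a, h, j, k, m}
… ∩ ⟦next to b⟧ = {a, h, j, k, m} ∩ {a, c, e, g, h, i, j, n} = {a, h, j}
… ∩ ⟦near c⟧ = {a, h, j} ∩ {a, c, e, f, h, j, l, m, n} = {a, h, j}
So ⟦bird who saw n right of m next to b near c⟧ = {a, h, j}.

{a, h, j}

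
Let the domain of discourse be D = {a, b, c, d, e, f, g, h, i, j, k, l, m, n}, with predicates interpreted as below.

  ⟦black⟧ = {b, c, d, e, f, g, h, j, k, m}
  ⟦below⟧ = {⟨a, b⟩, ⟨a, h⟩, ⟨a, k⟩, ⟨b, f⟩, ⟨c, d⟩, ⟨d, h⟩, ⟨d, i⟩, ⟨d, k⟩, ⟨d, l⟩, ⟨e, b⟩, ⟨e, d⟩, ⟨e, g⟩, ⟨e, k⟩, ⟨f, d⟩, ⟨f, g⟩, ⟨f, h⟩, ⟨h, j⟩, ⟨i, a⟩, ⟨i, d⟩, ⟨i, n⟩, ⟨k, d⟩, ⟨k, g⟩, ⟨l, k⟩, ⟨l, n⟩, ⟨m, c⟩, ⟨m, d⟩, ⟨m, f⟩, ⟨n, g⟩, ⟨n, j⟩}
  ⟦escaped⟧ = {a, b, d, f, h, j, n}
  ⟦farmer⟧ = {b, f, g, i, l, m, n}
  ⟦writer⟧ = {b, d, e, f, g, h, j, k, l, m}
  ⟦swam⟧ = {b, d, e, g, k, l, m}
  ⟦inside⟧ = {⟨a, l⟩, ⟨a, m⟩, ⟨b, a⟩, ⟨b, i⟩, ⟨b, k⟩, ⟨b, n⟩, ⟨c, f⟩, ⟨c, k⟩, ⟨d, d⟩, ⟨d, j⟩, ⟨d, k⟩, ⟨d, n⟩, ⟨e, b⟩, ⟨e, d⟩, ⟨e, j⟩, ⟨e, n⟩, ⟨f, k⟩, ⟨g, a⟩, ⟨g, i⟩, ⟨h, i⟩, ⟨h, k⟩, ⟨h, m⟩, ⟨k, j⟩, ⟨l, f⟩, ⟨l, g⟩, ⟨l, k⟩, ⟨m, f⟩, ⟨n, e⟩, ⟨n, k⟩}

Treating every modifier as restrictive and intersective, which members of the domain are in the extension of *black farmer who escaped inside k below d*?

⟦who escaped⟧ = ⟦escaped⟧ = {a, b, d, f, h, j, n}
⟦inside k⟧ = {x : ⟨x, k⟩ ∈ ⟦inside⟧} = {b, c, d, f, h, l, n}
⟦below d⟧ = {x : ⟨x, d⟩ ∈ ⟦below⟧} = {c, e, f, i, k, m}
⟦farmer⟧ = {b, f, g, i, l, m, n}
… ∩ ⟦who escaped⟧ = {b, f, g, i, l, m, n} ∩ {a, b, d, f, h, j, n} = {b, f, n}
… ∩ ⟦inside k⟧ = {b, f, n} ∩ {b, c, d, f, h, l, n} = {b, f, n}
… ∩ ⟦below d⟧ = {b, f, n} ∩ {c, e, f, i, k, m} = {f}
… ∩ ⟦black⟧ = {f} ∩ {b, c, d, e, f, g, h, j, k, m} = {f}
So ⟦black farmer who escaped inside k below d⟧ = {f}.

{f}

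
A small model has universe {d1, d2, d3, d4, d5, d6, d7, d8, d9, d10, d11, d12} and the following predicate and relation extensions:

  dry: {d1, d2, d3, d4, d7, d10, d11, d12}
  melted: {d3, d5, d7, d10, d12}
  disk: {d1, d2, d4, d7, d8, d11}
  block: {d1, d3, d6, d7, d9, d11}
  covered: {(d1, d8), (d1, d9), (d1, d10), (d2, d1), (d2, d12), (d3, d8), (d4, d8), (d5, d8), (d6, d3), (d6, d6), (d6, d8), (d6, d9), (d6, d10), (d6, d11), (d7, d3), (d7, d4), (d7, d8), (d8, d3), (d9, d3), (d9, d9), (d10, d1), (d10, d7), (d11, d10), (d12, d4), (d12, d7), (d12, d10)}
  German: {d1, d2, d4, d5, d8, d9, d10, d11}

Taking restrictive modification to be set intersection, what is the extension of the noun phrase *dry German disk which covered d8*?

{d1, d4}

⟦which covered d8⟧ = {x : ⟨x, d8⟩ ∈ ⟦covered⟧} = {d1, d3, d4, d5, d6, d7}
⟦disk⟧ = {d1, d2, d4, d7, d8, d11}
… ∩ ⟦which covered d8⟧ = {d1, d2, d4, d7, d8, d11} ∩ {d1, d3, d4, d5, d6, d7} = {d1, d4, d7}
… ∩ ⟦dry⟧ = {d1, d4, d7} ∩ {d1, d2, d3, d4, d7, d10, d11, d12} = {d1, d4, d7}
… ∩ ⟦German⟧ = {d1, d4, d7} ∩ {d1, d2, d4, d5, d8, d9, d10, d11} = {d1, d4}
So ⟦dry German disk which covered d8⟧ = {d1, d4}.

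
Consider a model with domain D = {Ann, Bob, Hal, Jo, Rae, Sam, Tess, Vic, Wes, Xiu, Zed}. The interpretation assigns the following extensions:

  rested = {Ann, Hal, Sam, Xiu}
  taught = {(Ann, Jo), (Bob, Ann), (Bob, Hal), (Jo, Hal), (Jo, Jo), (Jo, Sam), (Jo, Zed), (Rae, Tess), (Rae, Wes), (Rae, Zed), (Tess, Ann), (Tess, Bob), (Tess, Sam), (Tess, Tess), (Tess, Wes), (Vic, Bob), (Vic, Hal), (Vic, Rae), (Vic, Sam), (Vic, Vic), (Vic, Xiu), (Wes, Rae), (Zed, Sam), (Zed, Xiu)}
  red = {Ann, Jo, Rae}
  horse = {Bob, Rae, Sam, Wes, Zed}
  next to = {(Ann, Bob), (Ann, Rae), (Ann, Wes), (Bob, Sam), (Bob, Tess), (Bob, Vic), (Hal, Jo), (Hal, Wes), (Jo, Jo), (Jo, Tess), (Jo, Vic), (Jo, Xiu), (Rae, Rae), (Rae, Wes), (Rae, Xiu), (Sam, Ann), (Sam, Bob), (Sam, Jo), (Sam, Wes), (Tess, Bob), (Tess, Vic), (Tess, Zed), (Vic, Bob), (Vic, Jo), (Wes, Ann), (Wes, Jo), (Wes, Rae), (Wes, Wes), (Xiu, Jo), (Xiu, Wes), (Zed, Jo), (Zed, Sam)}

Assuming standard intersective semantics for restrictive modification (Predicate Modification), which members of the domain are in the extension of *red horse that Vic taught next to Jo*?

⟦that Vic taught⟧ = {x : ⟨Vic, x⟩ ∈ ⟦taught⟧} = {Bob, Hal, Rae, Sam, Vic, Xiu}
⟦next to Jo⟧ = {x : ⟨x, Jo⟩ ∈ ⟦next to⟧} = {Hal, Jo, Sam, Vic, Wes, Xiu, Zed}
⟦horse⟧ = {Bob, Rae, Sam, Wes, Zed}
… ∩ ⟦that Vic taught⟧ = {Bob, Rae, Sam, Wes, Zed} ∩ {Bob, Hal, Rae, Sam, Vic, Xiu} = {Bob, Rae, Sam}
… ∩ ⟦next to Jo⟧ = {Bob, Rae, Sam} ∩ {Hal, Jo, Sam, Vic, Wes, Xiu, Zed} = {Sam}
… ∩ ⟦red⟧ = {Sam} ∩ {Ann, Jo, Rae} = ∅
So ⟦red horse that Vic taught next to Jo⟧ = ∅.

∅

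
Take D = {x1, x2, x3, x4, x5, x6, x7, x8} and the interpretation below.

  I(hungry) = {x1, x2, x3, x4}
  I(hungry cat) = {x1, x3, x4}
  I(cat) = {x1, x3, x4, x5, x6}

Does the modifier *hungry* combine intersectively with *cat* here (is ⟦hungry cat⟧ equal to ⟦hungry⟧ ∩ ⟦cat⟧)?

⟦hungry⟧ ∩ ⟦cat⟧ = {x1, x2, x3, x4} ∩ {x1, x3, x4, x5, x6} = {x1, x3, x4}
Observed ⟦hungry cat⟧ = {x1, x3, x4}.
These coincide, so the modifier is intersective here.

yes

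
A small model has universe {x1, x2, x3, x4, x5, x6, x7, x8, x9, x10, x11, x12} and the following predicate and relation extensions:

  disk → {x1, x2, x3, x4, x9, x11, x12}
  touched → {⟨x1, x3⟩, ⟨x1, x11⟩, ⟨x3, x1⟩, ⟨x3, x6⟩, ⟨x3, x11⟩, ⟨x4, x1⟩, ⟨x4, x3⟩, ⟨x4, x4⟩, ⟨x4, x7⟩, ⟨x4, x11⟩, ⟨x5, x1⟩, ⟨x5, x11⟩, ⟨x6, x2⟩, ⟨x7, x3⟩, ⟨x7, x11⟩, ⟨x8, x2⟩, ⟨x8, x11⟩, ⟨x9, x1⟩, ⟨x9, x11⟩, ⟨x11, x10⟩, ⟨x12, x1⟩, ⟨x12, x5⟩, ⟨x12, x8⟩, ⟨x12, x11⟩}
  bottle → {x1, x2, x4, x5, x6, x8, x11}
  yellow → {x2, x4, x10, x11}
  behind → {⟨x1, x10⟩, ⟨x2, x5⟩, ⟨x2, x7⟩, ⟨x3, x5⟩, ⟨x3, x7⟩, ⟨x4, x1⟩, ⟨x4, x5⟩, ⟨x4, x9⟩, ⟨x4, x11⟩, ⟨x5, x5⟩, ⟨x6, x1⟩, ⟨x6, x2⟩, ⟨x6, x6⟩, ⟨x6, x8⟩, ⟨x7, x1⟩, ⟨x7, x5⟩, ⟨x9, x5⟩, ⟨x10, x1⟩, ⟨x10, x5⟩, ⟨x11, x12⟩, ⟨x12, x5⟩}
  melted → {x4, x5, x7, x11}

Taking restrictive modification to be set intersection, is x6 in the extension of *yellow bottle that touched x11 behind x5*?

⟦that touched x11⟧ = {x : ⟨x, x11⟩ ∈ ⟦touched⟧} = {x1, x3, x4, x5, x7, x8, x9, x12}
⟦behind x5⟧ = {x : ⟨x, x5⟩ ∈ ⟦behind⟧} = {x2, x3, x4, x5, x7, x9, x10, x12}
⟦bottle⟧ = {x1, x2, x4, x5, x6, x8, x11}
… ∩ ⟦that touched x11⟧ = {x1, x2, x4, x5, x6, x8, x11} ∩ {x1, x3, x4, x5, x7, x8, x9, x12} = {x1, x4, x5, x8}
… ∩ ⟦behind x5⟧ = {x1, x4, x5, x8} ∩ {x2, x3, x4, x5, x7, x9, x10, x12} = {x4, x5}
… ∩ ⟦yellow⟧ = {x4, x5} ∩ {x2, x4, x10, x11} = {x4}
⟦yellow bottle that touched x11 behind x5⟧ = {x4}; x6 ∉ this set.

no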